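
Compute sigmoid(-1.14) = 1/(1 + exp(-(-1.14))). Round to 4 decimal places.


exp(1.1400) = 3.1268.
1 + exp(-z) = 4.1268.
sigmoid = 1/4.1268 = 0.2423.

0.2423


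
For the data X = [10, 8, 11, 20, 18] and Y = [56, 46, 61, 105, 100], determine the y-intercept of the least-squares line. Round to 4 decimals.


First find the slope: b1 = 5.1061.
Means: xbar = 13.4000, ybar = 73.6000.
b0 = ybar - b1 * xbar = 73.6000 - 5.1061 * 13.4000 = 5.1781.

5.1781


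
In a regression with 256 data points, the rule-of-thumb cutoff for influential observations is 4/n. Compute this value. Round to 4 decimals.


Using the rule of thumb:
Threshold = 4 / 256 = 0.0156.

0.0156


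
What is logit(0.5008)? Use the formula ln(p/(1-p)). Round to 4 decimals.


1 - p = 0.4992.
p/(1-p) = 1.0032.
logit = ln(1.0032) = 0.0032.

0.0032


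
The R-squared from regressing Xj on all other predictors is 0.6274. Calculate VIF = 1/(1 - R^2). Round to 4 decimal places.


Denominator: 1 - 0.6274 = 0.3726.
VIF = 1 / 0.3726 = 2.6838.

2.6838


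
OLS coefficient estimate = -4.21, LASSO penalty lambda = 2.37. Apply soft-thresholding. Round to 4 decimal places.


|beta_OLS| = 4.21.
lambda = 2.37.
Since |beta| > lambda, coefficient = sign(beta)*(|beta| - lambda) = -1.8400.
Result = -1.8400.

-1.8400


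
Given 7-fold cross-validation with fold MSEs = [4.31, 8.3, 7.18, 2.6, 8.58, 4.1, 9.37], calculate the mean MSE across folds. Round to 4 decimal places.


Sum of fold MSEs = 44.4400.
Average = 44.4400 / 7 = 6.3486.

6.3486


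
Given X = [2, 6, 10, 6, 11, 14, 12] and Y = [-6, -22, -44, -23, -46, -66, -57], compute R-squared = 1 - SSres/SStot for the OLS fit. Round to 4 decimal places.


Fit the OLS line: b0 = 6.5420, b1 = -5.0786.
SSres = 30.2060.
SStot = 2749.4286.
R^2 = 1 - 30.2060/2749.4286 = 0.9890.

0.9890


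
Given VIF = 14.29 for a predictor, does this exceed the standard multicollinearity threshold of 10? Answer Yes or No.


The threshold is 10.
VIF = 14.29 is >= 10.
Multicollinearity indication: Yes.

Yes


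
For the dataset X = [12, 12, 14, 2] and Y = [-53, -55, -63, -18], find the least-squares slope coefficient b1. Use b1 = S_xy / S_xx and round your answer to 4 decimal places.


The sample means are xbar = 10.0000 and ybar = -47.2500.
Compute S_xx = 88.0000 and S_xy = -324.0000.
Slope b1 = S_xy / S_xx = -324.0000 / 88.0000 = -3.6818.

-3.6818


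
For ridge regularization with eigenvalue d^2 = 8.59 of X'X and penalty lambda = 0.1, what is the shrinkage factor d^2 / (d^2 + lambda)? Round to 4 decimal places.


d^2 + lambda = 8.59 + 0.1 = 8.6900.
Shrinkage factor = 8.59/8.6900 = 0.9885.

0.9885


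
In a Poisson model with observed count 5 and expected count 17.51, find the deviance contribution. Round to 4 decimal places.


y/mu = 5/17.51 = 0.285551 (approx.), and ln(5/17.51) = -1.253334.
y * ln(y/mu) = 5 * -1.253334 = -6.266670.
y - mu = -12.51.
D = 2 * (-6.266670 - -12.51) = 12.486660, which rounds to 12.4867.

12.4867


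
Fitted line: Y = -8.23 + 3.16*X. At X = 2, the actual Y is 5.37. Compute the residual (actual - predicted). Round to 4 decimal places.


Fitted value at X = 2 is yhat = -8.23 + 3.16*2 = -1.9100.
Residual = 5.37 - -1.9100 = 7.2800.

7.2800


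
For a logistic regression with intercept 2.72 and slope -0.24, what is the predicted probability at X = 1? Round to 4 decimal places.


Compute z = 2.72 + (-0.24)(1) = 2.4800.
exp(-z) = 0.0837.
P = 1/(1 + 0.0837) = 0.9227.

0.9227


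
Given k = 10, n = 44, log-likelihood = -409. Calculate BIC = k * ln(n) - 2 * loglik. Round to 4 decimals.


k * ln(n) = 10 * ln(44) = 10 * 3.784190 = 37.841900.
-2 * loglik = -2 * (-409) = 818.
BIC = 37.841900 + 818 = 855.841900, which rounds to 855.8419.

855.8419


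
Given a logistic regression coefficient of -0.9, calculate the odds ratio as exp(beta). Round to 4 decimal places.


Odds ratio = exp(beta) = exp(-0.9).
= 0.4066.

0.4066


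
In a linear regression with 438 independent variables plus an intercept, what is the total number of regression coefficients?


Total coefficients = number of predictors + 1 (for the intercept).
= 438 + 1 = 439.

439


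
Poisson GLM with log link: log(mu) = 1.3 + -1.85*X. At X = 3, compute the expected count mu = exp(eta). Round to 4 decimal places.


eta = 1.3 + -1.85 * 3 = -4.2500.
mu = exp(-4.2500) = 0.0143.

0.0143


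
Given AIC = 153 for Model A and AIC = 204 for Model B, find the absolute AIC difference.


Absolute difference = |153 - 204| = 51.
The model with lower AIC (A) is preferred.

51


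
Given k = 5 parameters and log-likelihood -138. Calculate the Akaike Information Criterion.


AIC = 2*5 - 2*(-138).
= 10 + 276 = 286.

286


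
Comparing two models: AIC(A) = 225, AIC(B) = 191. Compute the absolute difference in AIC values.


Absolute difference = |225 - 191| = 34.
The model with lower AIC (B) is preferred.

34


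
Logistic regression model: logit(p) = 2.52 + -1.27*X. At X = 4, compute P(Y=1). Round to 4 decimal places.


z = 2.52 + -1.27 * 4 = -2.5600.
Sigmoid: P = 1 / (1 + exp(2.5600)) = 0.0718.

0.0718


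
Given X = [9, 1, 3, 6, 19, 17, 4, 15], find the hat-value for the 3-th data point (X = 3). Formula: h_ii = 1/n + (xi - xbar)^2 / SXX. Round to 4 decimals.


Compute xbar = 9.2500 with n = 8 observations.
SXX = 333.5000.
Leverage = 1/8 + (3 - 9.2500)^2/333.5000 = 0.2421.

0.2421


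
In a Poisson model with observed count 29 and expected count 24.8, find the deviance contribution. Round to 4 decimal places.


Compute y*ln(y/mu) = 29*ln(29/24.8) = 29*0.156452 = 4.537108.
y - mu = 4.2.
D = 2*(4.537108 - (4.2)) = 0.674216, which rounds to 0.6742.

0.6742


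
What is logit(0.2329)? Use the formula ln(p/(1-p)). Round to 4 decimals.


1 - p = 0.7671.
p/(1-p) = 0.3036.
logit = ln(0.3036) = -1.1920.

-1.1920


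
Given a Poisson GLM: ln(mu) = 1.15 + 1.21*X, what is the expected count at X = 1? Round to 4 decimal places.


Compute eta = 1.15 + 1.21 * 1 = 2.3600.
Apply inverse link: mu = e^2.3600 = 10.5910.

10.5910


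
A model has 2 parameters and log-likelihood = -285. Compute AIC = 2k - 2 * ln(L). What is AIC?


AIC = 2*2 - 2*(-285).
= 4 + 570 = 574.

574


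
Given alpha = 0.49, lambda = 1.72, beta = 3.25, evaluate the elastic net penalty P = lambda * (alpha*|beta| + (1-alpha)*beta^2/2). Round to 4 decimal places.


L1 component = 0.49 * |3.25| = 1.5925.
L2 component = 0.51 * 3.25^2 / 2 = 2.6934.
Penalty = 1.72 * (1.5925 + 2.6934) = 1.72 * 4.2859 = 7.3718.

7.3718


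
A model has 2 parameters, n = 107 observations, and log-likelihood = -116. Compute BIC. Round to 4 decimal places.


Compute k*ln(n) = 2*ln(107) = 2*4.672829 = 9.345658.
Then -2*loglik = 232.
BIC = 9.345658 + 232 = 241.345658, which rounds to 241.3457.

241.3457


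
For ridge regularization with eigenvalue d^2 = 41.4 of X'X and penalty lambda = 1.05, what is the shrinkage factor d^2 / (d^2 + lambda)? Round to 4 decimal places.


Compute the denominator: 41.4 + 1.05 = 42.4500.
Shrinkage factor = 41.4 / 42.4500 = 0.9753.

0.9753


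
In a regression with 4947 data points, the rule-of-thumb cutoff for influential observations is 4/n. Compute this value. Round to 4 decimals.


The threshold is 4/n.
4/4947 = 0.0008.

0.0008


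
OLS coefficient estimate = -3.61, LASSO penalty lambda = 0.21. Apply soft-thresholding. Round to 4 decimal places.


|beta_OLS| = 3.61.
lambda = 0.21.
Since |beta| > lambda, coefficient = sign(beta)*(|beta| - lambda) = -3.4000.
Result = -3.4000.

-3.4000


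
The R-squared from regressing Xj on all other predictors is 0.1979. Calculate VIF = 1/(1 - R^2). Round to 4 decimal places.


Using VIF = 1/(1 - R^2_j):
1 - 0.1979 = 0.8021.
VIF = 1.2467.

1.2467


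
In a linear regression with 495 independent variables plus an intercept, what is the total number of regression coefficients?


Total coefficients = number of predictors + 1 (for the intercept).
= 495 + 1 = 496.

496


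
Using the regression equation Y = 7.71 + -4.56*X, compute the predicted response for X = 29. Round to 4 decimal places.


Substitute X = 29 into the equation:
Y = 7.71 + -4.56 * 29 = 7.71 + -132.2400 = -124.5300.

-124.5300


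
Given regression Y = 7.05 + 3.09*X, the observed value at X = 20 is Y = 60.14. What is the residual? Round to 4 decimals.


Fitted value at X = 20 is yhat = 7.05 + 3.09*20 = 68.8500.
Residual = 60.14 - 68.8500 = -8.7100.

-8.7100


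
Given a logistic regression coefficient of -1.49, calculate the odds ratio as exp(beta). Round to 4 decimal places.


exp(-1.49) = 0.2254.
So the odds ratio is 0.2254.

0.2254


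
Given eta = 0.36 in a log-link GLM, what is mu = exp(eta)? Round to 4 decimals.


The inverse log link gives:
mu = exp(0.36) = 1.4333.

1.4333


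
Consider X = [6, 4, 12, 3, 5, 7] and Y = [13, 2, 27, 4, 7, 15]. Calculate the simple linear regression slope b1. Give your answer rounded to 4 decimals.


The sample means are xbar = 6.1667 and ybar = 11.3333.
Compute S_xx = 50.8333 and S_xy = 142.6667.
Slope b1 = S_xy / S_xx = 142.6667 / 50.8333 = 2.8066.

2.8066


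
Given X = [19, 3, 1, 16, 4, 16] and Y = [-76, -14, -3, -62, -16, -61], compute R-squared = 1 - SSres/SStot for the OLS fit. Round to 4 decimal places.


Fit the OLS line: b0 = -0.4334, b1 = -3.8881.
SSres = 11.3434.
SStot = 4831.3333.
R^2 = 1 - 11.3434/4831.3333 = 0.9977.

0.9977


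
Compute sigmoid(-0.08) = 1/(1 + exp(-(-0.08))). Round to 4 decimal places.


exp(0.0800) = 1.0833.
1 + exp(-z) = 2.0833.
sigmoid = 1/2.0833 = 0.4800.

0.4800


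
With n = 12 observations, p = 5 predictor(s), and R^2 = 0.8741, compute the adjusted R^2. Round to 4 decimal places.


Using the formula:
(1 - 0.8741) = 0.1259.
Multiply by 11/6: 0.1259 * 11 = 1.3849, then 1.3849 / 6 = 0.2308.
Adj R^2 = 1 - 0.2308 = 0.7692.

0.7692


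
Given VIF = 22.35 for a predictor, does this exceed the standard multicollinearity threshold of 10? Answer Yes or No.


Compare VIF = 22.35 to the threshold of 10.
22.35 >= 10, so the answer is Yes.

Yes


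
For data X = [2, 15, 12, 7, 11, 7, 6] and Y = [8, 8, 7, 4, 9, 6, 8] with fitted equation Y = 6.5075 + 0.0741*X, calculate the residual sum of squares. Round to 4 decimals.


Compute predicted values, then residuals = yi - yhat_i.
Residuals: [1.3443, 0.3810, -0.3967, -3.0262, 1.6774, -1.0262, 1.0479].
SSres = sum(residual^2) = 16.2324.

16.2324


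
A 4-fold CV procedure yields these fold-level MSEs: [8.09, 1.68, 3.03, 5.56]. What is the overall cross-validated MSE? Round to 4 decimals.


Total MSE across folds = 18.3600.
CV-MSE = 18.3600/4 = 4.5900.

4.5900


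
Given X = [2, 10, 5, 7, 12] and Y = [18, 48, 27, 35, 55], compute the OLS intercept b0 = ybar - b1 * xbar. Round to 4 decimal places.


Compute b1 = 3.7962 from the OLS formula.
With xbar = 7.2000 and ybar = 36.6000, the intercept is:
b0 = 36.6000 - 3.7962 * 7.2000 = 9.2675.

9.2675


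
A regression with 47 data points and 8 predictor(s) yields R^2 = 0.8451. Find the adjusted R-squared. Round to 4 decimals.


Adjusted R^2 = 1 - (1 - R^2) * (n-1)/(n-p-1).
(1 - R^2) = 0.1549.
(n-1)/(n-p-1) = 46/38.
(1 - R^2) * (n-1) = 0.1549 * 46 = 7.1254.
Divide by (n-p-1): 7.1254 / 38 = 0.1875.
Adj R^2 = 1 - 0.1875 = 0.8125.

0.8125


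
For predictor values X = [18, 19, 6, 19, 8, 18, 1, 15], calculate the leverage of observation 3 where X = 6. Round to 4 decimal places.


Mean of X: xbar = 13.0000.
SXX = 344.0000.
For X = 6: h = 1/8 + (6 - 13.0000)^2/344.0000 = 0.2674.

0.2674


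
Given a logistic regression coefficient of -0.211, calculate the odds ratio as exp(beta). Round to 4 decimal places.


Odds ratio = exp(beta) = exp(-0.211).
= 0.8098.

0.8098


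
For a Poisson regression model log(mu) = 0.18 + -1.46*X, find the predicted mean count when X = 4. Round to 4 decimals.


Linear predictor: eta = 0.18 + (-1.46)(4) = -5.6600.
Expected count: mu = exp(-5.6600) = 0.0035.

0.0035


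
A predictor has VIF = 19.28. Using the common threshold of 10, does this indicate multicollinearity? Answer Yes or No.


The threshold is 10.
VIF = 19.28 is >= 10.
Multicollinearity indication: Yes.

Yes


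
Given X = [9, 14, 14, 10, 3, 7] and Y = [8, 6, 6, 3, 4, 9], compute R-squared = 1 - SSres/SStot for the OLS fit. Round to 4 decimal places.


After computing the OLS fit (b0=5.6816, b1=0.0335):
SSres = 25.8994, SStot = 26.0000.
R^2 = 1 - 25.8994/26.0000 = 0.0039.

0.0039


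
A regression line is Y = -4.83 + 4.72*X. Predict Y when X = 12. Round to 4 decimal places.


Predicted value:
Y = -4.83 + (4.72)(12) = -4.83 + 56.6400 = 51.8100.

51.8100


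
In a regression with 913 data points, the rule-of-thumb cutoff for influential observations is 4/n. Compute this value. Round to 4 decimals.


Using the rule of thumb:
Threshold = 4 / 913 = 0.0044.

0.0044


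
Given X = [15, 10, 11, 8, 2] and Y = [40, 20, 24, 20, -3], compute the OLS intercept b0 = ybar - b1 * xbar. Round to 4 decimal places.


Compute b1 = 3.1806 from the OLS formula.
With xbar = 9.2000 and ybar = 20.2000, the intercept is:
b0 = 20.2000 - 3.1806 * 9.2000 = -9.0617.

-9.0617


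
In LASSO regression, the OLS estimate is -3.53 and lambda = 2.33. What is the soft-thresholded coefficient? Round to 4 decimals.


|beta_OLS| = 3.53.
lambda = 2.33.
Since |beta| > lambda, coefficient = sign(beta)*(|beta| - lambda) = -1.2000.
Result = -1.2000.

-1.2000


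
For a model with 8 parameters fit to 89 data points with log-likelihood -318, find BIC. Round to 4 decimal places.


Compute k*ln(n) = 8*ln(89) = 8*4.488636 = 35.909088.
Then -2*loglik = 636.
BIC = 35.909088 + 636 = 671.909088, which rounds to 671.9091.

671.9091


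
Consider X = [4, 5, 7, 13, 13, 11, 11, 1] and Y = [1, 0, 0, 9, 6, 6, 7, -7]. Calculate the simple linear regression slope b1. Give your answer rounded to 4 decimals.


First compute the means: xbar = 8.1250, ybar = 2.7500.
Then S_xx = sum((xi - xbar)^2) = 142.8750.
S_xy = sum((xi - xbar)(yi - ybar)) = 156.2500.
b1 = S_xy / S_xx = 156.2500 / 142.8750 = 1.0936.

1.0936


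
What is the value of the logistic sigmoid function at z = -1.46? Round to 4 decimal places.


exp(1.4600) = 4.3060.
1 + exp(-z) = 5.3060.
sigmoid = 1/5.3060 = 0.1885.

0.1885


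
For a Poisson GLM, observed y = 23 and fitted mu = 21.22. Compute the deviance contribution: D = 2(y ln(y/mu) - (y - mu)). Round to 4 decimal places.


y/mu = 23/21.22 = 1.083883 (approx.), and ln(23/21.22) = 0.080550.
y * ln(y/mu) = 23 * 0.080550 = 1.852650.
y - mu = 1.78.
D = 2 * (1.852650 - 1.78) = 0.145300, which rounds to 0.1453.

0.1453


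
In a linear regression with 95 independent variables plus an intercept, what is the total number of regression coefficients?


Including the intercept, the model has 95 predictor coefficients + 1 intercept.
Total = 96.

96


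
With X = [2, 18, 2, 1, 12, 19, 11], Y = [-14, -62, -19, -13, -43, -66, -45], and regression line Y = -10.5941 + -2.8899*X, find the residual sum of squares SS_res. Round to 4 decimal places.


Predicted values from Y = -10.5941 + -2.8899*X.
Residuals: [2.3739, 0.6123, -2.6261, 0.4840, 2.2729, -0.4978, -2.6170].
SSres = 25.4035.

25.4035


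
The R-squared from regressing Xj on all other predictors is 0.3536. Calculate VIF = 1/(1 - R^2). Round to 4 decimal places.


VIF = 1 / (1 - 0.3536).
= 1 / 0.6464 = 1.5470.

1.5470


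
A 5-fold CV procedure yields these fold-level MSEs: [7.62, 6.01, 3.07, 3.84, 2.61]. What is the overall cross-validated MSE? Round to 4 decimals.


Add all fold MSEs: 23.1500.
Divide by k = 5: 23.1500/5 = 4.6300.

4.6300


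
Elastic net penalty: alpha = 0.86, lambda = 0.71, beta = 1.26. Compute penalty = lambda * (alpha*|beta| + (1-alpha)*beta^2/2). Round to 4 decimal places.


Compute:
L1 = 0.86 * 1.26 = 1.0836.
L2 = 0.14 * 1.26^2 / 2 = 0.1111.
Penalty = 0.71 * (1.0836 + 0.1111) = 0.8483.

0.8483


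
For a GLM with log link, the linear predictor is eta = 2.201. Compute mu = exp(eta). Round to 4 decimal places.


Apply the inverse link:
mu = e^2.201 = 9.0340.

9.0340


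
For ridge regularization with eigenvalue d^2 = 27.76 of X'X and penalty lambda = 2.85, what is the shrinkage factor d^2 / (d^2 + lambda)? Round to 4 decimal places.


Denominator = d^2 + lambda = 27.76 + 2.85 = 30.6100.
Shrinkage = 27.76 / 30.6100 = 0.9069.

0.9069


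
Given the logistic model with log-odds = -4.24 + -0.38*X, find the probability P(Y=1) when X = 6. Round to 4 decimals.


Linear predictor: z = -4.24 + -0.38 * 6 = -6.5200.
P = 1/(1 + exp(6.5200)) = 1/(1 + 678.5784) = 0.0015.

0.0015


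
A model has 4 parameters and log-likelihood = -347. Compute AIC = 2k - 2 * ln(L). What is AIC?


AIC = 2*4 - 2*(-347).
= 8 + 694 = 702.

702


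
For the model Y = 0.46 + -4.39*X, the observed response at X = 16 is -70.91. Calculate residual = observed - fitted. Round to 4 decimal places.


Predicted = 0.46 + -4.39 * 16 = -69.7800.
Residual = -70.91 - -69.7800 = -1.1300.

-1.1300


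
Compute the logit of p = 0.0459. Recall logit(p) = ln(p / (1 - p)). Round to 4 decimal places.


1 - p = 0.9541.
p/(1-p) = 0.0481.
logit = ln(0.0481) = -3.0343.

-3.0343


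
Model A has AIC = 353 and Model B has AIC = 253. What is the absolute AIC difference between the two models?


Absolute difference = |353 - 253| = 100.
The model with lower AIC (B) is preferred.

100


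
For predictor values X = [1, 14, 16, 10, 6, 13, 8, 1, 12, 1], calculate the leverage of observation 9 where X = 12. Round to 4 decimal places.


n = 10, xbar = 8.2000.
SXX = sum((xi - xbar)^2) = 295.6000.
h = 1/10 + (12 - 8.2000)^2 / 295.6000 = 0.1488.

0.1488


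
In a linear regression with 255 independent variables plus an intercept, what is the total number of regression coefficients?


Including the intercept, the model has 255 predictor coefficients + 1 intercept.
Total = 256.

256


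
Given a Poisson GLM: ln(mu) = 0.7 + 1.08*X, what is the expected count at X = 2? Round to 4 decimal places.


Compute eta = 0.7 + 1.08 * 2 = 2.8600.
Apply inverse link: mu = e^2.8600 = 17.4615.

17.4615


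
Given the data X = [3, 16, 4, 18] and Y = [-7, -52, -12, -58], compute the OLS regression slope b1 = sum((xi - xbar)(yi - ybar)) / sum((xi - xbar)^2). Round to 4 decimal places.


The sample means are xbar = 10.2500 and ybar = -32.2500.
Compute S_xx = 184.7500 and S_xy = -622.7500.
Slope b1 = S_xy / S_xx = -622.7500 / 184.7500 = -3.3708.

-3.3708


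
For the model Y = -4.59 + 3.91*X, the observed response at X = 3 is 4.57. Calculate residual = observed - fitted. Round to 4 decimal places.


Predicted = -4.59 + 3.91 * 3 = 7.1400.
Residual = 4.57 - 7.1400 = -2.5700.

-2.5700


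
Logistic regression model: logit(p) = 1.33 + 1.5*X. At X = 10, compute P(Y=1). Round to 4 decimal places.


Compute z = 1.33 + (1.5)(10) = 16.3300.
exp(-z) = 0.0000.
P = 1/(1 + 0.0000) = 1.0000.

1.0000


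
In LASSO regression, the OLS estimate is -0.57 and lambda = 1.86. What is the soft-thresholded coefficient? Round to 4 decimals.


|beta_OLS| = 0.57.
lambda = 1.86.
Since |beta| <= lambda, the coefficient is set to 0.
Result = 0.0000.

0.0000


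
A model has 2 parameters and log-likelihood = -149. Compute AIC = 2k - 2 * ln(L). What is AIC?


AIC = 2k - 2*loglik = 2(2) - 2(-149).
= 4 + 298 = 302.

302


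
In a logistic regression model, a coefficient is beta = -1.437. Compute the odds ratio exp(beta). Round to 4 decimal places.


exp(-1.437) = 0.2376.
So the odds ratio is 0.2376.

0.2376


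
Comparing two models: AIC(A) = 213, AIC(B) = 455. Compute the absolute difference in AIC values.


Compute |213 - 455| = 242.
Model A has the smaller AIC.

242


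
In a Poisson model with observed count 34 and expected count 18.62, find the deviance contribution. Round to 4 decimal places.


First: ln(34/18.62) = 0.602124.
Then: 34 * 0.602124 = 20.472216.
y - mu = 34 - 18.62 = 15.38.
D = 2(20.472216 - 15.38) = 10.184432, which rounds to 10.1844.

10.1844


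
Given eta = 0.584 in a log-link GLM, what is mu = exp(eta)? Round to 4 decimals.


The inverse log link gives:
mu = exp(0.584) = 1.7932.

1.7932


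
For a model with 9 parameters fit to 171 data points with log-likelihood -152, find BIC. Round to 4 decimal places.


k * ln(n) = 9 * ln(171) = 9 * 5.141664 = 46.274976.
-2 * loglik = -2 * (-152) = 304.
BIC = 46.274976 + 304 = 350.274976, which rounds to 350.2750.

350.2750


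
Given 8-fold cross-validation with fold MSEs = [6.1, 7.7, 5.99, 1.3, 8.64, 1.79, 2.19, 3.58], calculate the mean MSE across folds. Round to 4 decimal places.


Sum of fold MSEs = 37.2900.
Average = 37.2900 / 8 = 4.6613.

4.6613


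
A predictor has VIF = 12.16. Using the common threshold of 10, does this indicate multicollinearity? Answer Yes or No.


Compare VIF = 12.16 to the threshold of 10.
12.16 >= 10, so the answer is Yes.

Yes


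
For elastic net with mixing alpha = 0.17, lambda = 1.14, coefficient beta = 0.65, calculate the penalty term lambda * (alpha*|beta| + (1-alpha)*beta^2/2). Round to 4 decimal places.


alpha * |beta| = 0.17 * 0.65 = 0.1105.
(1-alpha) * beta^2/2 = 0.83 * 0.4225/2 = 0.1753.
Total = 1.14 * (0.1105 + 0.1753) = 0.3259.

0.3259


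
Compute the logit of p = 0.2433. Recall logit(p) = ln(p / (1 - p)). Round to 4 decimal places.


The odds are p/(1-p) = 0.2433 / 0.7567 = 0.3215.
logit(p) = ln(0.3215) = -1.1347.

-1.1347


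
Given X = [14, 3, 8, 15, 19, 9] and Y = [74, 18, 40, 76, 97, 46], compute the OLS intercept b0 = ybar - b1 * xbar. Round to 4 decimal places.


Compute b1 = 5.0141 from the OLS formula.
With xbar = 11.3333 and ybar = 58.5000, the intercept is:
b0 = 58.5000 - 5.0141 * 11.3333 = 1.6734.

1.6734


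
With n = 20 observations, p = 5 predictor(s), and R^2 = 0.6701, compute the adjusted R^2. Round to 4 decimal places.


Plug in: Adj R^2 = 1 - (1 - 0.6701) * 19/14.
= 1 - 0.3299 * 19/14
= 1 - 6.2681 / 14
= 1 - 0.4477 = 0.5523.

0.5523


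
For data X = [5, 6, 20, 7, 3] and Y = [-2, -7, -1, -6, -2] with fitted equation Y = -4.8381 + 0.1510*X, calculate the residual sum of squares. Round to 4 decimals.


For each point, residual = actual - predicted.
Residuals: [2.0831, -3.0679, 0.8181, -2.2189, 2.3851].
Sum of squared residuals = 25.0328.

25.0328


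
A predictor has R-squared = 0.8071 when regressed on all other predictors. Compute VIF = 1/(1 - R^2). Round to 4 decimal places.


Using VIF = 1/(1 - R^2_j):
1 - 0.8071 = 0.1929.
VIF = 5.1840.

5.1840


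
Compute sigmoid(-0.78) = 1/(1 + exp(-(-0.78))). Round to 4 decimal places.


Compute exp(0.7800) = 2.1815.
Sigmoid = 1 / (1 + 2.1815) = 1 / 3.1815 = 0.3143.

0.3143


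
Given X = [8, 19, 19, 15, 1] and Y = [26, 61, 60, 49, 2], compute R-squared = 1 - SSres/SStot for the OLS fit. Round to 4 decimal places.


Fit the OLS line: b0 = -0.6184, b1 = 3.2434.
SSres = 2.7895.
SStot = 2561.2000.
R^2 = 1 - 2.7895/2561.2000 = 0.9989.

0.9989


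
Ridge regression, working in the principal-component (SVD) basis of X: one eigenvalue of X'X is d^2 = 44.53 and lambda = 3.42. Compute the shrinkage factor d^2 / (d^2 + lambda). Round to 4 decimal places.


Denominator = d^2 + lambda = 44.53 + 3.42 = 47.9500.
Shrinkage = 44.53 / 47.9500 = 0.9287.

0.9287


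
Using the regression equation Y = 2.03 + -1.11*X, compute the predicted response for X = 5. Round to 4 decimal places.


Substitute X = 5 into the equation:
Y = 2.03 + -1.11 * 5 = 2.03 + -5.5500 = -3.5200.

-3.5200


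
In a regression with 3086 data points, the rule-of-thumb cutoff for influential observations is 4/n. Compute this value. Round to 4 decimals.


Using the rule of thumb:
Threshold = 4 / 3086 = 0.0013.

0.0013


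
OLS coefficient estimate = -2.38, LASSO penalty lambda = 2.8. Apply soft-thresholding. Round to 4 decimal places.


Absolute value: |-2.38| = 2.38.
Compare to lambda = 2.8.
Since |beta| <= lambda, the coefficient is set to 0.

0.0000


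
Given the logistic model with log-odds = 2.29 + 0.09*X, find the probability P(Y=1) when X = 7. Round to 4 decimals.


z = 2.29 + 0.09 * 7 = 2.9200.
Sigmoid: P = 1 / (1 + exp(-2.9200)) = 0.9488.

0.9488


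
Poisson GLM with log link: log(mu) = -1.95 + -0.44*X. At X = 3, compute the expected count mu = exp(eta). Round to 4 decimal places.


eta = -1.95 + -0.44 * 3 = -3.2700.
mu = exp(-3.2700) = 0.0380.

0.0380


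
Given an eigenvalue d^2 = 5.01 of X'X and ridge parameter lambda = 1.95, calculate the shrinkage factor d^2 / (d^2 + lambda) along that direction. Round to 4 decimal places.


d^2 + lambda = 5.01 + 1.95 = 6.9600.
Shrinkage factor = 5.01/6.9600 = 0.7198.

0.7198


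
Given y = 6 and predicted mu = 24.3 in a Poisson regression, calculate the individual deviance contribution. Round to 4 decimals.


y/mu = 6/24.3 = 0.246914 (approx.), and ln(6/24.3) = -1.398717.
y * ln(y/mu) = 6 * -1.398717 = -8.392302.
y - mu = -18.3.
D = 2 * (-8.392302 - -18.3) = 19.815396, which rounds to 19.8154.

19.8154


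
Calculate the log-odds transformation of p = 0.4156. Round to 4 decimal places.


Compute the odds: 0.4156/0.5844 = 0.7112.
Take the natural log: ln(0.7112) = -0.3409.

-0.3409


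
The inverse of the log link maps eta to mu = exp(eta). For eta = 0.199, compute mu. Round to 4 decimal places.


mu = exp(eta) = exp(0.199).
= 1.2202.

1.2202


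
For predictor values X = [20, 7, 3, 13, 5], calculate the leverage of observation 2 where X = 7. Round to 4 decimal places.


Compute xbar = 9.6000 with n = 5 observations.
SXX = 191.2000.
Leverage = 1/5 + (7 - 9.6000)^2/191.2000 = 0.2354.

0.2354


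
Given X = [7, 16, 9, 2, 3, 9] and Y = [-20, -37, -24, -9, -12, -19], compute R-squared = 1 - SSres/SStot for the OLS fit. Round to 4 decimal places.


After computing the OLS fit (b0=-5.3953, b1=-1.9267):
SSres = 18.1492, SStot = 490.8333.
R^2 = 1 - 18.1492/490.8333 = 0.9630.

0.9630


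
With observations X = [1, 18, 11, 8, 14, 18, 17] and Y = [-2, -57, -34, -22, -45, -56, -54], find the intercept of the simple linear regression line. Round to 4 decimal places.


Compute b1 = -3.2740 from the OLS formula.
With xbar = 12.4286 and ybar = -38.5714, the intercept is:
b0 = -38.5714 - -3.2740 * 12.4286 = 2.1202.

2.1202


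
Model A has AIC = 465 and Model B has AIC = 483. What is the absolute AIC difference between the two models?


Compute |465 - 483| = 18.
Model A has the smaller AIC.

18


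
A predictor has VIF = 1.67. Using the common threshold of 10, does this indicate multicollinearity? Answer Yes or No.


The threshold is 10.
VIF = 1.67 is < 10.
Multicollinearity indication: No.

No


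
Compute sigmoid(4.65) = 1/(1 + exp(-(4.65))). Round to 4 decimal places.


exp(-4.6500) = 0.0096.
1 + exp(-z) = 1.0096.
sigmoid = 1/1.0096 = 0.9905.

0.9905


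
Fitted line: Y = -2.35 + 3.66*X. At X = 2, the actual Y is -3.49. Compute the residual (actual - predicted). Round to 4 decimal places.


Fitted value at X = 2 is yhat = -2.35 + 3.66*2 = 4.9700.
Residual = -3.49 - 4.9700 = -8.4600.

-8.4600


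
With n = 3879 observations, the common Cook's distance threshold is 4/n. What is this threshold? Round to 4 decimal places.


Cook's distance cutoff = 4/n = 4/3879.
= 0.0010.

0.0010


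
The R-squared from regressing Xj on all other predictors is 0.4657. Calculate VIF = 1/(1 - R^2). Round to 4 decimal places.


Using VIF = 1/(1 - R^2_j):
1 - 0.4657 = 0.5343.
VIF = 1.8716.

1.8716


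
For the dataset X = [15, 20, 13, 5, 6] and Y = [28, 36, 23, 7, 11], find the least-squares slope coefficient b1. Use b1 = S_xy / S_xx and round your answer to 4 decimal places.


First compute the means: xbar = 11.8000, ybar = 21.0000.
Then S_xx = sum((xi - xbar)^2) = 158.8000.
S_xy = sum((xi - xbar)(yi - ybar)) = 301.0000.
b1 = S_xy / S_xx = 301.0000 / 158.8000 = 1.8955.

1.8955


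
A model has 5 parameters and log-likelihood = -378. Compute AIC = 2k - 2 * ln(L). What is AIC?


Compute:
2k = 2*5 = 10.
-2*loglik = -2*(-378) = 756.
AIC = 10 + 756 = 766.

766


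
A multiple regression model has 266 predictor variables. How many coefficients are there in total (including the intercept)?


Including the intercept, the model has 266 predictor coefficients + 1 intercept.
Total = 267.

267


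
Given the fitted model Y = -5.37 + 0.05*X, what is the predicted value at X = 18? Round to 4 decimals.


Substitute X = 18 into the equation:
Y = -5.37 + 0.05 * 18 = -5.37 + 0.9000 = -4.4700.

-4.4700


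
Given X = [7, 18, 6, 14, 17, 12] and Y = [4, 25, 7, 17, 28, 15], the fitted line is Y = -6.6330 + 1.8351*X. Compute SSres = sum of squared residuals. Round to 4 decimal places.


Compute predicted values, then residuals = yi - yhat_i.
Residuals: [-2.2127, -1.3988, 2.6224, -2.0584, 3.4363, -0.3882].
SSres = sum(residual^2) = 29.9255.

29.9255


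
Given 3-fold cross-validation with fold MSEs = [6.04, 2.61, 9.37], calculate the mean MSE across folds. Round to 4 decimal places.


Total MSE across folds = 18.0200.
CV-MSE = 18.0200/3 = 6.0067.

6.0067


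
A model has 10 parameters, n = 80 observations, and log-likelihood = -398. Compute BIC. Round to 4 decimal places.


Compute k*ln(n) = 10*ln(80) = 10*4.382027 = 43.820270.
Then -2*loglik = 796.
BIC = 43.820270 + 796 = 839.820270, which rounds to 839.8203.

839.8203


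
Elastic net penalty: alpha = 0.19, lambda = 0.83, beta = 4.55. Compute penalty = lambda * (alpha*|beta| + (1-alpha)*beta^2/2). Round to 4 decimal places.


L1 component = 0.19 * |4.55| = 0.8645.
L2 component = 0.81 * 4.55^2 / 2 = 8.3845.
Penalty = 0.83 * (0.8645 + 8.3845) = 0.83 * 9.2490 = 7.6767.

7.6767


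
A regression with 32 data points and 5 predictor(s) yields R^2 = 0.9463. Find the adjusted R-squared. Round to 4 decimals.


Using the formula:
(1 - 0.9463) = 0.0537.
Multiply by 31/26: 0.0537 * 31 = 1.6647, then 1.6647 / 26 = 0.0640.
Adj R^2 = 1 - 0.0640 = 0.9360.

0.9360


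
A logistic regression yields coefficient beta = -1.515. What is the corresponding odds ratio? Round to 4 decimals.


exp(-1.515) = 0.2198.
So the odds ratio is 0.2198.

0.2198


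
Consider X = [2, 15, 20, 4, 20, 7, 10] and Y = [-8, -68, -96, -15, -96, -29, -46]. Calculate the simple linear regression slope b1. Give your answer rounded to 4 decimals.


Calculate xbar = 11.1429, ybar = -51.1429.
S_xx = 324.8571, S_xy = -1609.8571.
Using b1 = S_xy / S_xx = -1609.8571 / 324.8571, we get b1 = -4.9556.

-4.9556


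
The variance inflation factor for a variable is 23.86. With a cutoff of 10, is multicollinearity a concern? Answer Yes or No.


The threshold is 10.
VIF = 23.86 is >= 10.
Multicollinearity indication: Yes.

Yes


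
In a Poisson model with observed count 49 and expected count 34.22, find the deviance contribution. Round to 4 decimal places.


y/mu = 49/34.22 = 1.431911 (approx.), and ln(49/34.22) = 0.359010.
y * ln(y/mu) = 49 * 0.359010 = 17.591490.
y - mu = 14.78.
D = 2 * (17.591490 - 14.78) = 5.622980, which rounds to 5.6230.

5.6230


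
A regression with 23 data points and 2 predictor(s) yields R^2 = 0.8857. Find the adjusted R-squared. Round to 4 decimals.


Plug in: Adj R^2 = 1 - (1 - 0.8857) * 22/20.
= 1 - 0.1143 * 22/20
= 1 - 2.5146 / 20
= 1 - 0.1257 = 0.8743.

0.8743


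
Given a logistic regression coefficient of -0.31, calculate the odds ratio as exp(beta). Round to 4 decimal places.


Odds ratio = exp(beta) = exp(-0.31).
= 0.7334.

0.7334


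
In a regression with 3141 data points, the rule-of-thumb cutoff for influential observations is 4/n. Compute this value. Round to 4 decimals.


Using the rule of thumb:
Threshold = 4 / 3141 = 0.0013.

0.0013


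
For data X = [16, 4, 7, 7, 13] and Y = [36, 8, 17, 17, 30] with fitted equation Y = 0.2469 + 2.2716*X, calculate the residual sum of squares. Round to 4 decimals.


For each point, residual = actual - predicted.
Residuals: [-0.5925, -1.3333, 0.8519, 0.8519, 0.2223].
Sum of squared residuals = 3.6296.

3.6296


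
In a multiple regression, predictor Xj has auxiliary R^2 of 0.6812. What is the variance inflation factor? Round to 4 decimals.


Denominator: 1 - 0.6812 = 0.3188.
VIF = 1 / 0.3188 = 3.1368.

3.1368


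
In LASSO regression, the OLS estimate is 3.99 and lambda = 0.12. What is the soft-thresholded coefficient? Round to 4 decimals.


Check: |3.99| = 3.99 vs lambda = 0.12.
Since |beta| > lambda, coefficient = sign(beta)*(|beta| - lambda) = 3.8700.
Soft-thresholded coefficient = 3.8700.

3.8700


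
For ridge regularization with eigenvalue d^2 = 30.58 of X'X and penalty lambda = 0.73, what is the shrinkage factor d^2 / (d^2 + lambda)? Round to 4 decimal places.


d^2 + lambda = 30.58 + 0.73 = 31.3100.
Shrinkage factor = 30.58/31.3100 = 0.9767.

0.9767


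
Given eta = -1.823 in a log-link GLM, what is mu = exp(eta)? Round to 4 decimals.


The inverse log link gives:
mu = exp(-1.823) = 0.1615.

0.1615


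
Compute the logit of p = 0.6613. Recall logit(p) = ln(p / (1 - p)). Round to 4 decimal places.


The odds are p/(1-p) = 0.6613 / 0.3387 = 1.9525.
logit(p) = ln(1.9525) = 0.6691.

0.6691


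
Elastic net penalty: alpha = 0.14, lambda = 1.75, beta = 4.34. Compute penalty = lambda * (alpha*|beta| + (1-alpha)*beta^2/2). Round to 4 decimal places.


Compute:
L1 = 0.14 * 4.34 = 0.6076.
L2 = 0.86 * 4.34^2 / 2 = 8.0993.
Penalty = 1.75 * (0.6076 + 8.0993) = 15.2371.

15.2371


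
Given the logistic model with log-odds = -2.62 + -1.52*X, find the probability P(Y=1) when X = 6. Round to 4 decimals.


Linear predictor: z = -2.62 + -1.52 * 6 = -11.7400.
P = 1/(1 + exp(11.7400)) = 1/(1 + 125492.3400) = 0.0000.

0.0000


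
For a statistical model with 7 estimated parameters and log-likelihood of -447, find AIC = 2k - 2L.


AIC = 2k - 2*loglik = 2(7) - 2(-447).
= 14 + 894 = 908.

908


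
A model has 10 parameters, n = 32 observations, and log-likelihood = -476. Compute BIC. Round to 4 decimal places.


k * ln(n) = 10 * ln(32) = 10 * 3.465736 = 34.657360.
-2 * loglik = -2 * (-476) = 952.
BIC = 34.657360 + 952 = 986.657360, which rounds to 986.6574.

986.6574


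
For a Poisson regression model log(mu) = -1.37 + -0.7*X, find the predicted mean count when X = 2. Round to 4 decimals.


Linear predictor: eta = -1.37 + (-0.7)(2) = -2.7700.
Expected count: mu = exp(-2.7700) = 0.0627.

0.0627


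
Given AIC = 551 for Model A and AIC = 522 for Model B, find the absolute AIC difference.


Compute |551 - 522| = 29.
Model B has the smaller AIC.

29


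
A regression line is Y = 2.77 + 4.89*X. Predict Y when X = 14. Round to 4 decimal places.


Plug X = 14 into Y = 2.77 + 4.89*X:
Y = 2.77 + 68.4600 = 71.2300.

71.2300


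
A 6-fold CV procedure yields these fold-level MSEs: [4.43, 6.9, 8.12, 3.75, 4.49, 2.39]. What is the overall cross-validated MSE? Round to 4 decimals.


Total MSE across folds = 30.0800.
CV-MSE = 30.0800/6 = 5.0133.

5.0133


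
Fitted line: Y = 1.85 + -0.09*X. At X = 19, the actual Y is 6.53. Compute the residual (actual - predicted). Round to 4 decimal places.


Fitted value at X = 19 is yhat = 1.85 + -0.09*19 = 0.1400.
Residual = 6.53 - 0.1400 = 6.3900.

6.3900


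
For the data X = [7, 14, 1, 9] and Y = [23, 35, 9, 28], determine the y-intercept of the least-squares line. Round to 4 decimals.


First find the slope: b1 = 2.0259.
Means: xbar = 7.7500, ybar = 23.7500.
b0 = ybar - b1 * xbar = 23.7500 - 2.0259 * 7.7500 = 8.0490.

8.0490


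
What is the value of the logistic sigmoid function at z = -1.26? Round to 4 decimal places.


exp(1.2600) = 3.5254.
1 + exp(-z) = 4.5254.
sigmoid = 1/4.5254 = 0.2210.

0.2210


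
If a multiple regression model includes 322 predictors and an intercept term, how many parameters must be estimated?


Including the intercept, the model has 322 predictor coefficients + 1 intercept.
Total = 323.

323


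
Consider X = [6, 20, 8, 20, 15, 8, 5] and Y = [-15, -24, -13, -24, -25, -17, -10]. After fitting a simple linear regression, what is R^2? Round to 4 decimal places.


The fitted line is Y = -8.3213 + -0.8506*X.
SSres = 36.0592, SStot = 219.4286.
R^2 = 1 - SSres/SStot = 0.8357.

0.8357


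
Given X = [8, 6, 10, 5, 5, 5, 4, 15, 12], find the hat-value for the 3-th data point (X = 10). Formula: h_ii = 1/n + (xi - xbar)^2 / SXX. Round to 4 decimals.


n = 9, xbar = 7.7778.
SXX = sum((xi - xbar)^2) = 115.5556.
h = 1/9 + (10 - 7.7778)^2 / 115.5556 = 0.1538.

0.1538


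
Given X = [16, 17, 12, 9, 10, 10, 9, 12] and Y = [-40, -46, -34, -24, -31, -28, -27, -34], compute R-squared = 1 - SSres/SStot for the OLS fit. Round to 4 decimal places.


Fit the OLS line: b0 = -6.0093, b1 = -2.2729.
SSres = 20.5196.
SStot = 366.0000.
R^2 = 1 - 20.5196/366.0000 = 0.9439.

0.9439


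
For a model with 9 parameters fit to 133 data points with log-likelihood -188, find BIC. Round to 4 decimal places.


Compute k*ln(n) = 9*ln(133) = 9*4.890349 = 44.013141.
Then -2*loglik = 376.
BIC = 44.013141 + 376 = 420.013141, which rounds to 420.0131.

420.0131


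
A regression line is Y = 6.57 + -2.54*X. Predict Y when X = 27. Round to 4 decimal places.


Predicted value:
Y = 6.57 + (-2.54)(27) = 6.57 + -68.5800 = -62.0100.

-62.0100


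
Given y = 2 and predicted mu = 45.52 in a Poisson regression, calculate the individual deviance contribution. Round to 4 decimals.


y/mu = 2/45.52 = 0.043937 (approx.), and ln(2/45.52) = -3.125005.
y * ln(y/mu) = 2 * -3.125005 = -6.250010.
y - mu = -43.52.
D = 2 * (-6.250010 - -43.52) = 74.539980, which rounds to 74.5400.

74.5400


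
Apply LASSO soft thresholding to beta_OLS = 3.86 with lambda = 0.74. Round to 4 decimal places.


|beta_OLS| = 3.86.
lambda = 0.74.
Since |beta| > lambda, coefficient = sign(beta)*(|beta| - lambda) = 3.1200.
Result = 3.1200.

3.1200


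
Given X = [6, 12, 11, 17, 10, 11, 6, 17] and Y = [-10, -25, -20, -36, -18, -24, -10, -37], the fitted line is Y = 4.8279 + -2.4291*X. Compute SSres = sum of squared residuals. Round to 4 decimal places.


Predicted values from Y = 4.8279 + -2.4291*X.
Residuals: [-0.2533, -0.6787, 1.8922, 0.4668, 1.4631, -2.1078, -0.2533, -0.5332].
SSres = 11.2551.

11.2551


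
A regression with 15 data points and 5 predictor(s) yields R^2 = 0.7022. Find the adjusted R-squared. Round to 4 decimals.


Adjusted R^2 = 1 - (1 - R^2) * (n-1)/(n-p-1).
(1 - R^2) = 0.2978.
(n-1)/(n-p-1) = 14/9.
(1 - R^2) * (n-1) = 0.2978 * 14 = 4.1692.
Divide by (n-p-1): 4.1692 / 9 = 0.4632.
Adj R^2 = 1 - 0.4632 = 0.5368.

0.5368


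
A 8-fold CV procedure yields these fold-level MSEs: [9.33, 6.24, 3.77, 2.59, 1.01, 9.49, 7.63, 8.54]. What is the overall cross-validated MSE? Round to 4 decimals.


Sum of fold MSEs = 48.6000.
Average = 48.6000 / 8 = 6.0750.

6.0750


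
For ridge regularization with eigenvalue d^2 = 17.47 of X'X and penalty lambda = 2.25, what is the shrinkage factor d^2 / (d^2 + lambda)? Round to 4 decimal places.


Compute the denominator: 17.47 + 2.25 = 19.7200.
Shrinkage factor = 17.47 / 19.7200 = 0.8859.

0.8859


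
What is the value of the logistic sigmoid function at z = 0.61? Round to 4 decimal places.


First, exp(-0.6100) = 0.5434.
Then sigma(z) = 1/(1 + 0.5434) = 0.6479.

0.6479


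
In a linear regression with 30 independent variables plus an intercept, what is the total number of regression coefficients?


Including the intercept, the model has 30 predictor coefficients + 1 intercept.
Total = 31.

31


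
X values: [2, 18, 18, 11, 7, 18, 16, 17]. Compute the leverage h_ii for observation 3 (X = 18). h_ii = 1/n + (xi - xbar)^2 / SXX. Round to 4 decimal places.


Mean of X: xbar = 13.3750.
SXX = 259.8750.
For X = 18: h = 1/8 + (18 - 13.3750)^2/259.8750 = 0.2073.

0.2073
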